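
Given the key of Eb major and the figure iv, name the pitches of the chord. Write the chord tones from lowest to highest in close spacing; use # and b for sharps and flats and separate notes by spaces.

Scale degree 4 in Eb major is Ab; here the chord built on it is altered to a minor triad. iv is the minor subdominant, borrowed from the parallel minor.
So the chord is Ab-Cb-Eb.

Ab Cb Eb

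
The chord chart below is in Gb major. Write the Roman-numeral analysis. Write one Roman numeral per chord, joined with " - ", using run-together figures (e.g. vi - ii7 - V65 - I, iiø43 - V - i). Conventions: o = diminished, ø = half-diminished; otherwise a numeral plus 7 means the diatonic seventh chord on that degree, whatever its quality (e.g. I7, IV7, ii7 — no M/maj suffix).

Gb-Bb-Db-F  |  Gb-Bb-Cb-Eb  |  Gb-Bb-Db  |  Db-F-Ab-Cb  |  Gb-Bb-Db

Gb-Bb-Db-F: root Gb is the tonic; major seventh chord there is I7.
Gb-Bb-Cb-Eb: major seventh chord on Cb = scale degree 4 → IV43.
Gb-Bb-Db has root Gb, degree 1 in Gb major, so I.
Db-F-Ab-Cb has root Db, degree 5 in Gb major, so V7.
Gb-Bb-Db: root Gb is the tonic; major triad there is I.

I7 - IV43 - I - V7 - I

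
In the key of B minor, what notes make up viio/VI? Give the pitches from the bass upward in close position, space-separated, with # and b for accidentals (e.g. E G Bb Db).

The slash marks an applied leading-tone chord: viio of VI. In B minor, VI is G, so the leading tone to it is F#, a half step below.
Building a diminished triad on F# gives F#-A-C.

F# A C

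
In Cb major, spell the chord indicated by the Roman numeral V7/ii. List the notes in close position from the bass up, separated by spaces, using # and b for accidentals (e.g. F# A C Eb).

Ab C Eb Gb

The slash means an applied dominant: we want the dominant of ii. In Cb major, ii is Db minor, and its dominant is built on Ab.
Building a dominant seventh chord on Ab gives Ab-C-Eb-Gb.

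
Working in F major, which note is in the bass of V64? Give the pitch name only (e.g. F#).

V in F major has root C; the chord is C-E-G.
The figure 64 means second inversion — the fifth is in the bass.

G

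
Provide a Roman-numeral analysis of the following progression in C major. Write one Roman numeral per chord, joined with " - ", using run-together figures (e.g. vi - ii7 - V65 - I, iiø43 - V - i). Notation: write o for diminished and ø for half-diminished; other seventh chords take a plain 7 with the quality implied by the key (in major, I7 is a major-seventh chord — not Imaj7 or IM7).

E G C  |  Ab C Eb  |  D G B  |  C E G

E-G-C: root C is the tonic; major triad there is I6.
Ab-C-Eb: Ab with this quality isn't in the key; it's bVI, borrowed from the parallel minor.
D-G-B: major triad on G = scale degree 5 → V64.
C-E-G: major triad on C = scale degree 1 → I.

I6 - bVI - V64 - I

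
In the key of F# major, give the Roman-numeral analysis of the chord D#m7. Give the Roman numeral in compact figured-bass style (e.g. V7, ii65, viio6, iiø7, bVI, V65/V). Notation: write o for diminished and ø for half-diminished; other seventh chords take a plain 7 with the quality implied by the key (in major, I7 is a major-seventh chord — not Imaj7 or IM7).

vi7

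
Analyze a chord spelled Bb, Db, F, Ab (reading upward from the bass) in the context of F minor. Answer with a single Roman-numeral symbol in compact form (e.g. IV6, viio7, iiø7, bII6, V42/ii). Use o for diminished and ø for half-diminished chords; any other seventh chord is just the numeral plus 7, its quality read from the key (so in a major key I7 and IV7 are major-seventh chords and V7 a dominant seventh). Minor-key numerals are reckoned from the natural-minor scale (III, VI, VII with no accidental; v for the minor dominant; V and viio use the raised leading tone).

Stacked in thirds the chord is Bb-Db-F-Ab: a minor seventh chord on Bb.
In F minor, Bb is the subdominant; the diatonic minor seventh chord there is iv7.

iv7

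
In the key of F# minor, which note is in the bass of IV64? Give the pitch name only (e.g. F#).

F#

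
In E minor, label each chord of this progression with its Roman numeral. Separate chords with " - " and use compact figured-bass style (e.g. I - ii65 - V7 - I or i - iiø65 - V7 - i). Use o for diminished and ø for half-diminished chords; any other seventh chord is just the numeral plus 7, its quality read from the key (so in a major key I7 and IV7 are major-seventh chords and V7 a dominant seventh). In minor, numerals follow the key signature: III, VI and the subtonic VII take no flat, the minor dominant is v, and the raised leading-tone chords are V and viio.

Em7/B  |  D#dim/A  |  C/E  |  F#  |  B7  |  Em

i43 - viio64 - VI6 - V/V - V7 - i

Em7/B: root E is the tonic; minor seventh chord there is i43.
D#dim/A: root D# is the leading tone; diminished triad there is viio64.
C/E: major triad on C = scale degree 6 → VI6.
F#: a major triad on F#, the applied dominant of V → V/V.
B7: root B is the dominant; dominant seventh chord there is V7.
Em: root E is the tonic; minor triad there is i.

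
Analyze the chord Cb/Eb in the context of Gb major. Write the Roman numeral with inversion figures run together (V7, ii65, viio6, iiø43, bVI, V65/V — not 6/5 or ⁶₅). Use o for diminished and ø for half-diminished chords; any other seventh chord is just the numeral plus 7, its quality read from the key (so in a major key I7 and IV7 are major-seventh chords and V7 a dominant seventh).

IV6

Stacked in thirds the chord is Cb-Eb-Gb: a major triad on Cb.
In Gb major, Cb is the subdominant; the diatonic major triad there is IV.
With Eb in the bass the chord is in first inversion, so the figured bass is 6.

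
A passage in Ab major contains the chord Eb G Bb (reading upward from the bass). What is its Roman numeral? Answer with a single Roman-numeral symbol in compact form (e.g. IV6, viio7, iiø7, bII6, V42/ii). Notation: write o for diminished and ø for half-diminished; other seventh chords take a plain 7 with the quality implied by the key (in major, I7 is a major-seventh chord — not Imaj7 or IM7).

V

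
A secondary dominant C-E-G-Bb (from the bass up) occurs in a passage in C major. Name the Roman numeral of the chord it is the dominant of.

The chord is a dominant seventh chord on C.
A dominant resolves down a perfect fifth: C → F. In C major, F is scale degree 4, i.e. IV.

IV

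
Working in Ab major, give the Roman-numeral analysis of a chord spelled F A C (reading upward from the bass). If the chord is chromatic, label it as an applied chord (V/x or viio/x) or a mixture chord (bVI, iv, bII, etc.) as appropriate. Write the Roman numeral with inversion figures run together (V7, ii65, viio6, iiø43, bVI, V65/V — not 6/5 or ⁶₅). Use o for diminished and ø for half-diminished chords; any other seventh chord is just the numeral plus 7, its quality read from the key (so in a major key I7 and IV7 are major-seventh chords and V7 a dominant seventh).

V/ii

The pitches F-A-C form a major triad rooted on F.
F is not a diatonic chord root with this quality in Ab major, but it lies a perfect fifth above Bb (ii), so the chord functions as an applied dominant of ii.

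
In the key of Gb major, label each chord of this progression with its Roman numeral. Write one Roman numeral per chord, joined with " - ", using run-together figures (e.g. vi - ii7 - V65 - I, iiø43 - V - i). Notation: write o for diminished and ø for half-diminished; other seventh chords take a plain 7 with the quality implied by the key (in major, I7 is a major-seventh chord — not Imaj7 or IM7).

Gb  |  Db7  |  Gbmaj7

Gb: root Gb is the tonic; major triad there is I.
Db7 has root Db, degree 5 in Gb major, so V7.
Gbmaj7 has root Gb, degree 1 in Gb major, so I7.

I - V7 - I7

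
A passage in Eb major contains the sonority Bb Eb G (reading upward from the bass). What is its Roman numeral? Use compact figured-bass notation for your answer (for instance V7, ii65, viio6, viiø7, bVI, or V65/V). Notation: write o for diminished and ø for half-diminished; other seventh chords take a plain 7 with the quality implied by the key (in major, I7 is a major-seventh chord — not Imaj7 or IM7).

Stacked in thirds the chord is Eb-G-Bb: a major triad on Eb.
Eb is scale degree 1 in Eb major, and a major triad on that degree is written I.
With Bb in the bass the chord is in second inversion, so the figured bass is 64.

I64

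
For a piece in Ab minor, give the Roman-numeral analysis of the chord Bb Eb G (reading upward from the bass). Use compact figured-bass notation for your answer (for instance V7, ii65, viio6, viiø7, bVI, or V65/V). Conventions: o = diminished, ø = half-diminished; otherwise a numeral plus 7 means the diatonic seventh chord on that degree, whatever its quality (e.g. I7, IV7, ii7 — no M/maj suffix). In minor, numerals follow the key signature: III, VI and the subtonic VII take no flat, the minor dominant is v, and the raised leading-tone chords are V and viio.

V64

The pitches Eb-G-Bb form a major triad rooted on Eb.
In Ab minor, Eb is the dominant; the diatonic major triad there is V.
With Bb in the bass the chord is in second inversion, so the figured bass is 64.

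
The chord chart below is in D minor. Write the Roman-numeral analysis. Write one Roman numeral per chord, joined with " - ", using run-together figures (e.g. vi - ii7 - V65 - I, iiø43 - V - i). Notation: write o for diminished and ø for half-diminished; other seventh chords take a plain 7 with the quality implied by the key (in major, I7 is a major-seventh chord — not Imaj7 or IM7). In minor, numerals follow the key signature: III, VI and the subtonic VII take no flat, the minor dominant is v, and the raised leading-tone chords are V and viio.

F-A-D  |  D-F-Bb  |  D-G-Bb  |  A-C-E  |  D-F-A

i6 - VI6 - iv64 - v - i

F-A-D: minor triad on D = scale degree 1 → i6.
D-F-Bb has root Bb, degree 6 in D minor, so VI6.
D-G-Bb: minor triad on G = scale degree 4 → iv64.
A-C-E: root A is the dominant; minor triad there is v.
D-F-A: root D is the tonic; minor triad there is i.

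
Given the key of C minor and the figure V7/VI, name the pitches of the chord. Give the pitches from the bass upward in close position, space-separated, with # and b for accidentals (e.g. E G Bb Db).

Eb G Bb Db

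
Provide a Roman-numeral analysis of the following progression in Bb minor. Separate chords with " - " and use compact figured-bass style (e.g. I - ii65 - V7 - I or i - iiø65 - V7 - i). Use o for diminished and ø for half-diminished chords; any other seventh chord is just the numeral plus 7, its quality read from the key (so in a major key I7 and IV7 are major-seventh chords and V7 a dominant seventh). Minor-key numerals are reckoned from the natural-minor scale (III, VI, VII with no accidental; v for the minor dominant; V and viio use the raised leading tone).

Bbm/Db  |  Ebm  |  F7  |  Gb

i6 - iv - V7 - VI

Bbm/Db: root Bb is the tonic; minor triad there is i6.
Ebm has root Eb, degree 4 in Bb minor, so iv.
F7 has root F, degree 5 in Bb minor, so V7.
Gb: major triad on Gb = scale degree 6 → VI.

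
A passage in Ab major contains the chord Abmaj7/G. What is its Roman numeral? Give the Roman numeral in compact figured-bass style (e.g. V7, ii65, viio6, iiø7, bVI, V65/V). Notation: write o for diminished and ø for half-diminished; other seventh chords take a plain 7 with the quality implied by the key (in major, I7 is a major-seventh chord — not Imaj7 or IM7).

I42

The pitches Ab-C-Eb-G form a major seventh chord rooted on Ab.
In Ab major, Ab is the tonic; the diatonic major seventh chord there is I7.
With G in the bass the chord is in third inversion, so the figured bass is 42.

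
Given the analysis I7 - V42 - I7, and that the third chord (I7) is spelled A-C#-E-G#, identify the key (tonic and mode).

I7 is given as A-C#-E-G# — a major seventh chord with root A.
If A is scale degree 1 and the mode makes that degree carry a major seventh chord, the tonic is A and the mode is major.

A major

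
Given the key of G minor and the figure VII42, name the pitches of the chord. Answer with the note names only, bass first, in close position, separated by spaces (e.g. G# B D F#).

Eb F A C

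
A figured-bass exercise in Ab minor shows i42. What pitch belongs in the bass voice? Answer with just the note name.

i in Ab minor has root Ab; the chord is Ab-Cb-Eb-Gb.
The figure 42 means third inversion — the seventh is in the bass.

Gb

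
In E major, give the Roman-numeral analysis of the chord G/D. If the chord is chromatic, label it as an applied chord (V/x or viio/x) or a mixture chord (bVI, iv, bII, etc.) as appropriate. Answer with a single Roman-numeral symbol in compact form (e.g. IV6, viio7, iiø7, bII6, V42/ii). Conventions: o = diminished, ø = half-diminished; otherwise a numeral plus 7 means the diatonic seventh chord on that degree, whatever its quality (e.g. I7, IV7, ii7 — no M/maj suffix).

bIII64

The pitches G-B-D form a major triad rooted on G.
G is the lowered third degree of E major (diatonic 3 would be G#). This is a major triad on the lowered third degree, borrowed from the parallel minor.
With D in the bass the chord is in second inversion, so the figured bass is 64.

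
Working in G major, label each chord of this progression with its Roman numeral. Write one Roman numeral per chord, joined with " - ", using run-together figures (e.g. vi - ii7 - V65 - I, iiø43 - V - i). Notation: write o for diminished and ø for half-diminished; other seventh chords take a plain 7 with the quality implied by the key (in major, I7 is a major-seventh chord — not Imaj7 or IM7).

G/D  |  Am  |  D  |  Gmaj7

I64 - ii - V - I7

G/D has root G, degree 1 in G major, so I64.
Am has root A, degree 2 in G major, so ii.
D: major triad on D = scale degree 5 → V.
Gmaj7: major seventh chord on G = scale degree 1 → I7.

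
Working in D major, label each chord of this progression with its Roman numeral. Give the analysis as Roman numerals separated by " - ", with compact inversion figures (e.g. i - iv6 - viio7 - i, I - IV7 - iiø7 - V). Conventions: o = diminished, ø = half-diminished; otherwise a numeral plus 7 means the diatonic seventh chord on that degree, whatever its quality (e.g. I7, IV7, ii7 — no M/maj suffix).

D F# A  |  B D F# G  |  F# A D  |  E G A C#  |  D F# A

I - IV65 - I6 - V43 - I

D-F#-A: root D is the tonic; major triad there is I.
B-D-F#-G: major seventh chord on G = scale degree 4 → IV65.
F#-A-D: root D is the tonic; major triad there is I6.
E-G-A-C#: root A is the dominant; dominant seventh chord there is V43.
D-F#-A: major triad on D = scale degree 1 → I.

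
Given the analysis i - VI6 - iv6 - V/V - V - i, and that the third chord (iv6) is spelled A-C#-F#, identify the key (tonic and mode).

C# minor

iv6 is given as A-C#-F# — a minor triad with root F#.
Counting down 3 scale steps from F# places the tonic on C#; a minor triad on degree 4 is diatonic only in minor.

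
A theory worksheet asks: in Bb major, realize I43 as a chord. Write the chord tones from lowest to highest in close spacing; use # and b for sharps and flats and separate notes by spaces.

F A Bb D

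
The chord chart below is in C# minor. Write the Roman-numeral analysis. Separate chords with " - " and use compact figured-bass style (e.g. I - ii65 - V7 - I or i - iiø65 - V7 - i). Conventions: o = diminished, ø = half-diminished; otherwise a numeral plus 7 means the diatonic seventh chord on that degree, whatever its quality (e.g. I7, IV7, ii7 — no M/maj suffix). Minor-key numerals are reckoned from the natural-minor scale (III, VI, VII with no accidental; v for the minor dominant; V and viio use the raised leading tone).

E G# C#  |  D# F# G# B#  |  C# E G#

i6 - V43 - i

E-G#-C# has root C#, degree 1 in C# minor, so i6.
D#-F#-G#-B#: root G# is the dominant; dominant seventh chord there is V43.
C#-E-G#: minor triad on C# = scale degree 1 → i.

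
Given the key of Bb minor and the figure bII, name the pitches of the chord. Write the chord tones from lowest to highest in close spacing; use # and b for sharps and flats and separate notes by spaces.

Cb Eb Gb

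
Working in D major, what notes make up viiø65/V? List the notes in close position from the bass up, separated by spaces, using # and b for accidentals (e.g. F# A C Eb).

B D F# G#

viiø65/V is a secondary leading-tone chord. The target V is A in D major; the applied chord is rooted a semitone below, on G#.
Building a half-diminished seventh chord on G# gives G#-B-D-F#.
The figured bass 65 indicates first inversion, placing the third (B) in the bass: B-D-F#-G#.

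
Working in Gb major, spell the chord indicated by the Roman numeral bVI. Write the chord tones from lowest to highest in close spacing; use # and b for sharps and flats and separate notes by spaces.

Ebb Gb Bbb

bVI is a major triad on the lowered sixth degree, borrowed from the parallel minor. In Gb major that root is Ebb.
So the chord is Ebb-Gb-Bbb, a major triad.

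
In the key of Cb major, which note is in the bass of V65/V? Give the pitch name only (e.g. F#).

F

The applied chord V65/V is rooted on Db: Db-F-Ab-Cb.
The figure 65 means first inversion — the third is in the bass.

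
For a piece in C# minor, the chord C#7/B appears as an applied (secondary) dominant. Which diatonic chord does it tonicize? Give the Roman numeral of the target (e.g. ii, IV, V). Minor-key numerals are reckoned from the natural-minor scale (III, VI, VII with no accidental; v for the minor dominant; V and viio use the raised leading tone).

The chord is a dominant seventh chord on C#.
A dominant resolves down a perfect fifth: C# → F#. In C# minor, F# is scale degree 4, i.e. iv.

iv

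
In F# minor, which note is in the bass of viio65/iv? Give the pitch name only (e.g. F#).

C#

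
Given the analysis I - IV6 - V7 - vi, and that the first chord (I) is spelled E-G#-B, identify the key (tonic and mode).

E major

The chord E is a major triad rooted on E; its label is I.
If E is scale degree 1 and the mode makes that degree carry a major triad, the tonic is E and the mode is major.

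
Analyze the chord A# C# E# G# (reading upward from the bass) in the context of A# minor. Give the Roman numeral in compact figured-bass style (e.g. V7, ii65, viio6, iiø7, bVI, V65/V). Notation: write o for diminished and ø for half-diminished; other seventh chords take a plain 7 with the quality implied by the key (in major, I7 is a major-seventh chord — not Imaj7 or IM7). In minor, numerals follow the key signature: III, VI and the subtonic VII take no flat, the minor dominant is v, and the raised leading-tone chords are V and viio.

i7

Stacked in thirds the chord is A#-C#-E#-G#: a minor seventh chord on A#.
A# is scale degree 1 in A# minor, and a minor seventh chord on that degree is written i7.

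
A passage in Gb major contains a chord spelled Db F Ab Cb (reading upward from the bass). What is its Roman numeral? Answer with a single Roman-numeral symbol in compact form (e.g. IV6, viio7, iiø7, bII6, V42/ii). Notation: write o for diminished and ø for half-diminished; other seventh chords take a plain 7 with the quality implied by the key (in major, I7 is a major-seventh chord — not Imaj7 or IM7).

The pitches Db-F-Ab-Cb form a dominant seventh chord rooted on Db.
Db is scale degree 5 in Gb major, and a dominant seventh chord on that degree is written V7.

V7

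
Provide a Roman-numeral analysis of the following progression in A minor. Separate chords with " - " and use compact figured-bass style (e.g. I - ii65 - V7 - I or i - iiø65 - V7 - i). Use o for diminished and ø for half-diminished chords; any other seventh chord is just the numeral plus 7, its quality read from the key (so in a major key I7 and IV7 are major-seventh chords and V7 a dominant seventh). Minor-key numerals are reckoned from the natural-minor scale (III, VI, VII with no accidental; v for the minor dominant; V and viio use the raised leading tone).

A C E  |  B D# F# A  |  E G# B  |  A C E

i - V7/V - V - i

A-C-E: root A is the tonic; minor triad there is i.
B-D#-F#-A is the secondary dominant of V (dominant seventh chord on B): V7/V.
E-G#-B: major triad on E = scale degree 5 → V.
A-C-E has root A, degree 1 in A minor, so i.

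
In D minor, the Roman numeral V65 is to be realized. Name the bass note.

C#

V in D minor has root A; the chord is A-C#-E-G.
The figure 65 means first inversion — the third is in the bass.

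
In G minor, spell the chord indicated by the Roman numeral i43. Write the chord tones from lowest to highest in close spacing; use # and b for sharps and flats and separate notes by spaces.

D F G Bb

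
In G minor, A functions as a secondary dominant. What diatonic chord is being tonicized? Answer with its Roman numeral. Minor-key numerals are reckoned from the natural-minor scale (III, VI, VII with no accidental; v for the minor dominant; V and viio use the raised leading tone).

V

The chord is a major triad on A.
A dominant resolves down a perfect fifth: A → D. In G minor, D is scale degree 5, i.e. V.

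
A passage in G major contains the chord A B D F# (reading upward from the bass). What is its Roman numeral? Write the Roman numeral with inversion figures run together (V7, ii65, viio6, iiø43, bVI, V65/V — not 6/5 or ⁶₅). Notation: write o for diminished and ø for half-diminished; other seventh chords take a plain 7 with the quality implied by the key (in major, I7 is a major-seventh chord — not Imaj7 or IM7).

The pitches B-D-F#-A form a minor seventh chord rooted on B.
In G major, B is the mediant; the diatonic minor seventh chord there is iii7.
With A in the bass the chord is in third inversion, so the figured bass is 42.

iii42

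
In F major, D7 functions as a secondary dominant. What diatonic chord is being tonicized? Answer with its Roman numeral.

The chord is a dominant seventh chord on D.
A dominant resolves down a perfect fifth: D → G. In F major, G is scale degree 2, i.e. ii.

ii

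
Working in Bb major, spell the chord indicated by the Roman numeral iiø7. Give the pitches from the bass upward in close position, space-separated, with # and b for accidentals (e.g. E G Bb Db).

C Eb Gb Bb

iiø7 is the half-diminished supertonic seventh, borrowed from the parallel minor. In Bb major that root is C.
So the chord is C-Eb-Gb-Bb, a half-diminished seventh chord.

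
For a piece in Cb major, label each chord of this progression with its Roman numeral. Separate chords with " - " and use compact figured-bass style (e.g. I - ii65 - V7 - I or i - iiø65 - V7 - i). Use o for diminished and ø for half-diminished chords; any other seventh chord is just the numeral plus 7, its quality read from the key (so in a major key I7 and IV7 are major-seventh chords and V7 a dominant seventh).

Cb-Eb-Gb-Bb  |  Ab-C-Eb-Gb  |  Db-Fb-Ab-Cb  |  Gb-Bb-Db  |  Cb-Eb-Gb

I7 - V7/ii - ii7 - V - I

Cb-Eb-Gb-Bb has root Cb, degree 1 in Cb major, so I7.
Ab-C-Eb-Gb is the secondary dominant of ii (dominant seventh chord on Ab): V7/ii.
Db-Fb-Ab-Cb: root Db is the supertonic; minor seventh chord there is ii7.
Gb-Bb-Db has root Gb, degree 5 in Cb major, so V.
Cb-Eb-Gb: major triad on Cb = scale degree 1 → I.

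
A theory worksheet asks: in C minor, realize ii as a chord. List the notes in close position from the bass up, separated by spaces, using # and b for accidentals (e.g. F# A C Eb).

D F A

ii is the minor supertonic, borrowed from the parallel major (the Dorian ii). In C minor that root is D.
So the chord is D-F-A, a minor triad.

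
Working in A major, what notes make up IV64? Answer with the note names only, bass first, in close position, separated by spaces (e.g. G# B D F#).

A D F#

The numeral's case and figure indicate a major triad. In A major its root, the fourth degree, is D.
Stacking thirds from D gives D-F#-A.
The figured bass 64 indicates second inversion, placing the fifth (A) in the bass: A-D-F#.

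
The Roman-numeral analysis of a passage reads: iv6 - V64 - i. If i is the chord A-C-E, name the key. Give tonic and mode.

The chord Am is a minor triad rooted on A; its label is i.
If A is scale degree 1 and the mode makes that degree carry a minor triad, the tonic is A and the mode is minor.

A minor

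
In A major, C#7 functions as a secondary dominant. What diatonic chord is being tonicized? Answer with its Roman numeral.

vi

The chord is a dominant seventh chord on C#.
A dominant resolves down a perfect fifth: C# → F#. In A major, F# is scale degree 6, i.e. vi.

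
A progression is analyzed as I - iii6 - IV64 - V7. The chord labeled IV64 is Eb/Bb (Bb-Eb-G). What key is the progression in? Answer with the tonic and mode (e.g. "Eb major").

The chord Eb/Bb is a major triad rooted on Eb; its label is IV64.
If Eb is scale degree 4 and the mode makes that degree carry a major triad, the tonic is Bb and the mode is major.

Bb major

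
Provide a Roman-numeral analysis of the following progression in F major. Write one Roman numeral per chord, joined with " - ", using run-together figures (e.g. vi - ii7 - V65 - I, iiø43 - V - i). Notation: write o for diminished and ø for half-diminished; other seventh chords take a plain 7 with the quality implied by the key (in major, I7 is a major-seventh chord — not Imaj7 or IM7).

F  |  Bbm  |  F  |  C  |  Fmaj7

I - iv - I - V - I7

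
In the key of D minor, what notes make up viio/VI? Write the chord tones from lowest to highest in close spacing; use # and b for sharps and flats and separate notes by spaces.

A C Eb

The slash marks an applied leading-tone chord: viio of VI. In D minor, VI is Bb, so the leading tone to it is A, a half step below.
Building a diminished triad on A gives A-C-Eb.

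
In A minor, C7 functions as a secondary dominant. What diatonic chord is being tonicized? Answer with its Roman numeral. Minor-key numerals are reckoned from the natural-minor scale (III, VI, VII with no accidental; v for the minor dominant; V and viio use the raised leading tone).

VI

The chord is a dominant seventh chord on C.
A dominant resolves down a perfect fifth: C → F. In A minor, F is scale degree 6, i.e. VI.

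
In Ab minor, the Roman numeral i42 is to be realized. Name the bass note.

Gb

i in Ab minor has root Ab; the chord is Ab-Cb-Eb-Gb.
The figure 42 means third inversion — the seventh is in the bass.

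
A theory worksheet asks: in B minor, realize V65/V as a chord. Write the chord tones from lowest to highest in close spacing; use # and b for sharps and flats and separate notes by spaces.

E# G# B C#

The slash means an applied dominant: we want the dominant of V. In B minor, V is F# major, and its dominant is built on C#.
Building a dominant seventh chord on C# gives C#-E#-G#-B.
With the 65 figure the chord is in first inversion; from the bass E# upward in close position it reads E#-G#-B-C#.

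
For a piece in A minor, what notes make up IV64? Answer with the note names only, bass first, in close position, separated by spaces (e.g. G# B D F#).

IV64 is the major subdominant, borrowed from the parallel major. In A minor that root is D.
So the chord is D-F#-A, a major triad.
With the 64 figure the chord is in second inversion; from the bass A upward in close position it reads A-D-F#.

A D F#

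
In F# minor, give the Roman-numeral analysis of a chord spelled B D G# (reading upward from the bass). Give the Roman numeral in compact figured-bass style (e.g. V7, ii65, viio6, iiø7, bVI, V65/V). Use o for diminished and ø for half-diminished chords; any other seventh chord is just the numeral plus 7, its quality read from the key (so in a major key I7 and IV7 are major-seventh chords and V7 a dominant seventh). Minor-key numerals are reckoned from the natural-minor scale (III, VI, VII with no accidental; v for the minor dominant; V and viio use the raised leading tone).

iio6

Stacked in thirds the chord is G#-B-D: a diminished triad on G#.
In F# minor, G# is the supertonic; the diatonic diminished triad there is iio.
With B in the bass the chord is in first inversion, so the figured bass is 6.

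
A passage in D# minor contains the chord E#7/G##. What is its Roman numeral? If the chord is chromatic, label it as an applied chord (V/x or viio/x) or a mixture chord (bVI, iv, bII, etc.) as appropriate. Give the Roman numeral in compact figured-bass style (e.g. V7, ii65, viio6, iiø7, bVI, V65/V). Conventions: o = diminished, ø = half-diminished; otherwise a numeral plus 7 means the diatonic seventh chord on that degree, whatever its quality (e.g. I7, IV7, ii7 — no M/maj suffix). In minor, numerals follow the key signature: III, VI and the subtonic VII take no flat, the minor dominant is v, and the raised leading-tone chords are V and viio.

Stacked in thirds the chord is E#-G##-B#-D#: a dominant seventh chord on E#.
E# is not a diatonic chord root with this quality in D# minor, but it lies a perfect fifth above A# (V), so the chord functions as an applied dominant of V.
With G## in the bass the chord is in first inversion, so the figured bass is 65.

V65/V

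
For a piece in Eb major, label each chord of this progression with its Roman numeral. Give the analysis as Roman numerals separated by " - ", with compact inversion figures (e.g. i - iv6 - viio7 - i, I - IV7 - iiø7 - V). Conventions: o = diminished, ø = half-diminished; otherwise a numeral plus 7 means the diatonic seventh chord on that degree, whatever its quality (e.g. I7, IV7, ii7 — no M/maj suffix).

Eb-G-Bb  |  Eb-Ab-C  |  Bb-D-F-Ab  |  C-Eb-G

I - IV64 - V7 - vi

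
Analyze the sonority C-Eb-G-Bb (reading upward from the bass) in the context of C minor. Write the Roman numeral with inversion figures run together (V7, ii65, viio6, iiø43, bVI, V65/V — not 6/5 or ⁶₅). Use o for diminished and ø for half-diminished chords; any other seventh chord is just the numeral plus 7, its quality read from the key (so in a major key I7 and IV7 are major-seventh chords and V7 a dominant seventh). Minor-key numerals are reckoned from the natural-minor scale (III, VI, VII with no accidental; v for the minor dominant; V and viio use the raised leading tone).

i7

The pitches C-Eb-G-Bb form a minor seventh chord rooted on C.
C is scale degree 1 in C minor, and a minor seventh chord on that degree is written i7.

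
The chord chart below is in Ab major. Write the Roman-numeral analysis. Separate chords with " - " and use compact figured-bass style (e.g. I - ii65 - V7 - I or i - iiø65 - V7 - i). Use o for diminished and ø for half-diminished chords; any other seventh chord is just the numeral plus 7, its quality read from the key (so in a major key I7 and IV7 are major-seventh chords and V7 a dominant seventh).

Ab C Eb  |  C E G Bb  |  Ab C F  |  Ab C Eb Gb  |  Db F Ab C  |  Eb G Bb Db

I - V7/vi - vi6 - V7/IV - IV7 - V7

Ab-C-Eb: root Ab is the tonic; major triad there is I.
C-E-G-Bb is the secondary dominant of vi (dominant seventh chord on C): V7/vi.
Ab-C-F has root F, degree 6 in Ab major, so vi6.
Ab-C-Eb-Gb: chromatic; Ab is V of IV, so V7/IV.
Db-F-Ab-C has root Db, degree 4 in Ab major, so IV7.
Eb-G-Bb-Db: dominant seventh chord on Eb = scale degree 5 → V7.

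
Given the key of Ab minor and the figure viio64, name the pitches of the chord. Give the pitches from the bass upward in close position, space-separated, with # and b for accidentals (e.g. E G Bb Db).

In Ab minor, the leading-tone chord is built on the raised seventh degree, G.
That chord is spelled G-Bb-Db.
With the 64 figure the chord is in second inversion; from the bass Db upward in close position it reads Db-G-Bb.

Db G Bb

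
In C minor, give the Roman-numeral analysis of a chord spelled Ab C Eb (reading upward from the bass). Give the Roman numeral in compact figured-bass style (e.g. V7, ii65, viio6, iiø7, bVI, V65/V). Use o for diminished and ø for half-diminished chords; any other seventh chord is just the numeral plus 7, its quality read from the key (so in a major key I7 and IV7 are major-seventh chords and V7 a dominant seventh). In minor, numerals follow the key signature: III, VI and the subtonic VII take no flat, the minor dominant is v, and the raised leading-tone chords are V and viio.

VI

Stacked in thirds the chord is Ab-C-Eb: a major triad on Ab.
Ab is scale degree 6 in C minor, and a major triad on that degree is written VI.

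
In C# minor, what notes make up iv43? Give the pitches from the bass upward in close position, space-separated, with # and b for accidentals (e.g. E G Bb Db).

C# E F# A

In C# minor, scale degree 4 is F#, and the diatonic chord built there is a minor seventh chord.
That chord is spelled F#-A-C#-E.
The figured bass 43 indicates second inversion, placing the fifth (C#) in the bass: C#-E-F#-A.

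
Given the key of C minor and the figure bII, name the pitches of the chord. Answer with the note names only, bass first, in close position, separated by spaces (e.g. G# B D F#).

Db F Ab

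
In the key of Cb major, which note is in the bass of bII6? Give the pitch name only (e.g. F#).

Fb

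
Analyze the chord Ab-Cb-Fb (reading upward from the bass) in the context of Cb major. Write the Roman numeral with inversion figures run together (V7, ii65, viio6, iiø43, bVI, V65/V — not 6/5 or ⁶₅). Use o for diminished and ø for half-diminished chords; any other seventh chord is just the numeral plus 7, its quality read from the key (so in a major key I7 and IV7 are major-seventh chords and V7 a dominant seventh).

IV6

The pitches Fb-Ab-Cb form a major triad rooted on Fb.
Fb is scale degree 4 in Cb major, and a major triad on that degree is written IV.
With Ab in the bass the chord is in first inversion, so the figured bass is 6.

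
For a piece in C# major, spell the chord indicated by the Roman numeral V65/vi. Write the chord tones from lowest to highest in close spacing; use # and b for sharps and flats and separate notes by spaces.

The slash means an applied dominant: we want the dominant of vi. In C# major, vi is A# minor, and its dominant is built on E#.
Building a dominant seventh chord on E# gives E#-G##-B#-D#.
With the 65 figure the chord is in first inversion; from the bass G## upward in close position it reads G##-B#-D#-E#.

G## B# D# E#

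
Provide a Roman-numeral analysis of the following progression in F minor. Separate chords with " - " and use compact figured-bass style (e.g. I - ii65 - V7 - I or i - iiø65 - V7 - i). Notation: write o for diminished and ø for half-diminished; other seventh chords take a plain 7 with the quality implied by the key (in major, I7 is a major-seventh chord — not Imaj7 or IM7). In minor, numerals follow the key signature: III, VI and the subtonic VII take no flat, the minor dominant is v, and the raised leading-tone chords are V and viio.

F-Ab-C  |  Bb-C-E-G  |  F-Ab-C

i - V42 - i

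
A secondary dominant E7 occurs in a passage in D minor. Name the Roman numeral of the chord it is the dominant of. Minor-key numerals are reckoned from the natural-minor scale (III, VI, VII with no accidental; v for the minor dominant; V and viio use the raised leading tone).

V

The chord is a dominant seventh chord on E.
A dominant resolves down a perfect fifth: E → A. In D minor, A is scale degree 5, i.e. V.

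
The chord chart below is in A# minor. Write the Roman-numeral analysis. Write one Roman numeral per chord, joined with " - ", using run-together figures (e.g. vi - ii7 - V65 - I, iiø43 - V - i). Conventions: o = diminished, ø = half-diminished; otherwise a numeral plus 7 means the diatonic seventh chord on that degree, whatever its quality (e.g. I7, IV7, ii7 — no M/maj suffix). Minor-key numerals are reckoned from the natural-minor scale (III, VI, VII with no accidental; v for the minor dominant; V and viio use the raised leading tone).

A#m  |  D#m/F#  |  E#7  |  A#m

A#m has root A#, degree 1 in A# minor, so i.
D#m/F#: root D# is the subdominant; minor triad there is iv6.
E#7: dominant seventh chord on E# = scale degree 5 → V7.
A#m: root A# is the tonic; minor triad there is i.

i - iv6 - V7 - i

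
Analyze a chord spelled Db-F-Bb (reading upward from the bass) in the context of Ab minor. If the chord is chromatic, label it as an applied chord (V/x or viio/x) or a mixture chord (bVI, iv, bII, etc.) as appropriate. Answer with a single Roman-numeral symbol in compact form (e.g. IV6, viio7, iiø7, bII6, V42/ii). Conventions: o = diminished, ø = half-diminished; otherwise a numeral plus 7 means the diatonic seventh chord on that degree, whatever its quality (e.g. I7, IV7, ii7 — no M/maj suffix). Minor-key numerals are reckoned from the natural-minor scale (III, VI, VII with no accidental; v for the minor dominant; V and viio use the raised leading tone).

ii6

Stacked in thirds the chord is Bb-Db-F: a minor triad on Bb.
Bb is the second degree of Ab minor. This is the minor supertonic, borrowed from the parallel major (the Dorian ii).
With Db in the bass the chord is in first inversion, so the figured bass is 6.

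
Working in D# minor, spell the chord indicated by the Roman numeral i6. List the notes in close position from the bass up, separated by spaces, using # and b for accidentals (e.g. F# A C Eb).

In D# minor, scale degree 1 is D#, and the diatonic chord built there is a minor triad.
Stacking thirds from D# gives D#-F#-A#.
The figured bass 6 indicates first inversion, placing the third (F#) in the bass: F#-A#-D#.

F# A# D#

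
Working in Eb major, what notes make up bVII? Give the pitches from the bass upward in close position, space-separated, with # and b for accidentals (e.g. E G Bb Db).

Db F Ab

Scale degree 7 in Eb major is D; lowering it a half step gives Db. bVII is a major triad on the lowered seventh degree (the subtonic), borrowed from the parallel minor.
So the chord is Db-F-Ab, a major triad.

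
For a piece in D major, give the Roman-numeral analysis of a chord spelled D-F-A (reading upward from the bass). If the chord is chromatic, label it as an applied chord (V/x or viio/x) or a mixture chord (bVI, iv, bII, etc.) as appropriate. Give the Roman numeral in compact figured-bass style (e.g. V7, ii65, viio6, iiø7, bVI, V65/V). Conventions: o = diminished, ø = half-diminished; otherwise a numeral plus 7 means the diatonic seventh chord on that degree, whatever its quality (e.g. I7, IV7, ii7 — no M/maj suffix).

i

The pitches D-F-A form a minor triad rooted on D.
D is the first degree of D major. This is the minor tonic, borrowed from the parallel minor.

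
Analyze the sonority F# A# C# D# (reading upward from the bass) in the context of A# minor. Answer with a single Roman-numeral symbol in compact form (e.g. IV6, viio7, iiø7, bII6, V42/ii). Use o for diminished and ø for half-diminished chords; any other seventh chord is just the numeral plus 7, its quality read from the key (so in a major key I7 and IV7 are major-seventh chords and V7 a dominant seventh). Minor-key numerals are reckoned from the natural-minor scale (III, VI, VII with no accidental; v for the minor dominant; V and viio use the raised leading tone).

iv65

Stacked in thirds the chord is D#-F#-A#-C#: a minor seventh chord on D#.
In A# minor, D# is the subdominant; the diatonic minor seventh chord there is iv7.
With F# in the bass the chord is in first inversion, so the figured bass is 65.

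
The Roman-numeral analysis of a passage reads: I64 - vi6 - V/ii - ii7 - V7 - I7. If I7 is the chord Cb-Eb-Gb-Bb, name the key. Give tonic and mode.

Cb major

The anchor chord is a major seventh chord on Cb, labeled I7.
If Cb is scale degree 1 and the mode makes that degree carry a major seventh chord, the tonic is Cb and the mode is major.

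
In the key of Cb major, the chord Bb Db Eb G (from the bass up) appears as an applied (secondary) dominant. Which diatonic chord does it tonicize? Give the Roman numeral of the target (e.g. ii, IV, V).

vi

The chord is a dominant seventh chord on Eb.
A dominant resolves down a perfect fifth: Eb → Ab. In Cb major, Ab is scale degree 6, i.e. vi.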